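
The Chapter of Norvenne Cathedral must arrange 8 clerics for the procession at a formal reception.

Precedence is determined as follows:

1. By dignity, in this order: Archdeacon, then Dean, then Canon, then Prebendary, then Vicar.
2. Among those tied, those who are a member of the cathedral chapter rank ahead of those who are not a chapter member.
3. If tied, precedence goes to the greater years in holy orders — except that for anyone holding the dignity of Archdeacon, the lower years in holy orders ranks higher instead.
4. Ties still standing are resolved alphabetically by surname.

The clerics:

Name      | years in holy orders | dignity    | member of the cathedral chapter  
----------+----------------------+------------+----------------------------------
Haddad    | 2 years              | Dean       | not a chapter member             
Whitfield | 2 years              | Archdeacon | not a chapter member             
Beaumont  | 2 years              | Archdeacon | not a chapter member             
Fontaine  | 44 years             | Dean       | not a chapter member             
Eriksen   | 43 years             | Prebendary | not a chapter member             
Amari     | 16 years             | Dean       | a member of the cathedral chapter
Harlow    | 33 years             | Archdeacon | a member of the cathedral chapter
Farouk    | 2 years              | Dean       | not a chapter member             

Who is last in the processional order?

Eriksen

By dignity: Harlow, Beaumont and Whitfield (Archdeacon); then Amari, Fontaine, Farouk and Haddad (Dean); then Eriksen (Prebendary).
Among Harlow, Beaumont and Whitfield, a member of the cathedral chapter before not a chapter member: Harlow (a member of the cathedral chapter) before Beaumont and Whitfield (not a chapter member).
Beaumont and Whitfield both have years in holy orders 2 years, so the next rule applies.
Among Beaumont and Whitfield, alphabetically by surname: Beaumont before Whitfield.
Among Amari, Fontaine, Farouk and Haddad, a member of the cathedral chapter before not a chapter member: Amari (a member of the cathedral chapter) before Fontaine, Farouk and Haddad (not a chapter member).
Among Fontaine, Farouk and Haddad, by years in holy orders (higher first): Fontaine (44 years) before Farouk and Haddad (2 years).
Among Farouk and Haddad, alphabetically by surname: Farouk before Haddad.
Order: Harlow, Beaumont, Whitfield, Amari, Fontaine, Farouk, Haddad, Eriksen.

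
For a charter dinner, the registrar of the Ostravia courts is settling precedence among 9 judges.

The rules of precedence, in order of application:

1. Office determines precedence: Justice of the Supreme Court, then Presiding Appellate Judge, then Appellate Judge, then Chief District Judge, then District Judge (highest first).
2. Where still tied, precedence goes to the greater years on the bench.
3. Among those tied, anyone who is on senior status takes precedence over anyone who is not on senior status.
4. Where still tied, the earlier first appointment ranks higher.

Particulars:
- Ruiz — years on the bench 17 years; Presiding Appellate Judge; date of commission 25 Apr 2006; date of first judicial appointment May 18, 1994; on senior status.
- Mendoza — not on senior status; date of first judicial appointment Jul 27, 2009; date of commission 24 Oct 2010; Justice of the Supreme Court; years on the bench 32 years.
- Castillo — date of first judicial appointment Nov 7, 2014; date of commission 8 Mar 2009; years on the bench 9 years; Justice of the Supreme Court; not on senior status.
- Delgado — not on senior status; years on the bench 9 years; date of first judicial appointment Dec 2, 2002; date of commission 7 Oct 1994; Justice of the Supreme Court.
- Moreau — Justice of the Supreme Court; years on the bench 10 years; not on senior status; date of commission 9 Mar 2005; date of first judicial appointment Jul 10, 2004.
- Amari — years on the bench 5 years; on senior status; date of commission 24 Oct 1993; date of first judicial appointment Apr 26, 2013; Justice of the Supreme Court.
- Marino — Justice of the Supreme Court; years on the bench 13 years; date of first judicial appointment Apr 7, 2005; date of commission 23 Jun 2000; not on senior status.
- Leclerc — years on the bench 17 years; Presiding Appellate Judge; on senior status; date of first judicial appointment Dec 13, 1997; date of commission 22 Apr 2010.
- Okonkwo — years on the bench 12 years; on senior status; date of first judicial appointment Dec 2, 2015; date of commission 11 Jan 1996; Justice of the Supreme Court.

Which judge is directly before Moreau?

By office: Mendoza, Marino, Okonkwo, Moreau, Delgado, Castillo and Amari (Justice of the Supreme Court); then Ruiz and Leclerc (Presiding Appellate Judge).
Among Mendoza, Marino, Okonkwo, Moreau, Delgado, Castillo and Amari, by years on the bench (higher first): Mendoza (32 years) before Marino (13 years) before Okonkwo (12 years) before Moreau (10 years) before Delgado and Castillo (9 years) before Amari (5 years).
Delgado and Castillo are each not on senior status, so the next rule applies.
Among Delgado and Castillo, by date of first judicial appointment (earlier first): Delgado (Dec 2, 2002) before Castillo (Nov 7, 2014).
Ruiz and Leclerc both have years on the bench 17 years, so the next rule applies.
Ruiz and Leclerc are each on senior status, so the next rule applies.
Among Ruiz and Leclerc, by date of first judicial appointment (earlier first): Ruiz (May 18, 1994) before Leclerc (Dec 13, 1997).
Order: Mendoza, Marino, Okonkwo, Moreau, Delgado, Castillo, Amari, Ruiz, Leclerc.

Okonkwo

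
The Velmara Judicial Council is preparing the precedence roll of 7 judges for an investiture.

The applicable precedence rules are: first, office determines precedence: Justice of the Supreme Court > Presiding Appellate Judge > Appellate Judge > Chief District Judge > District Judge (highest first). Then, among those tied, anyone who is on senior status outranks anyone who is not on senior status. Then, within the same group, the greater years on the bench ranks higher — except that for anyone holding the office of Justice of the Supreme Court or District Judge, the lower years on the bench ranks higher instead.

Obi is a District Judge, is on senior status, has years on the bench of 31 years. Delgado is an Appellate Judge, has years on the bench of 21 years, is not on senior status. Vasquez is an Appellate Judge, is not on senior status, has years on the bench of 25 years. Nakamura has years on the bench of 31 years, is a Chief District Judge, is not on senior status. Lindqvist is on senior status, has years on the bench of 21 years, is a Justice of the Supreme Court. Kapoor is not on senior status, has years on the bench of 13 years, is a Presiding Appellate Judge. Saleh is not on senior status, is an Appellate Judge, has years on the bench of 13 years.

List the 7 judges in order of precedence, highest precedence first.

Lindqvist, Kapoor, Vasquez, Delgado, Saleh, Nakamura, Obi

By office: Lindqvist (Justice of the Supreme Court); then Kapoor (Presiding Appellate Judge); then Vasquez, Delgado and Saleh (Appellate Judge); then Nakamura (Chief District Judge); then Obi (District Judge).
Vasquez, Delgado and Saleh are each not on senior status, so the next rule applies.
Among Vasquez, Delgado and Saleh, by years on the bench (higher first): Vasquez (25 years) before Delgado (21 years) before Saleh (13 years).
Full order: Lindqvist, Kapoor, Vasquez, Delgado, Saleh, Nakamura, Obi.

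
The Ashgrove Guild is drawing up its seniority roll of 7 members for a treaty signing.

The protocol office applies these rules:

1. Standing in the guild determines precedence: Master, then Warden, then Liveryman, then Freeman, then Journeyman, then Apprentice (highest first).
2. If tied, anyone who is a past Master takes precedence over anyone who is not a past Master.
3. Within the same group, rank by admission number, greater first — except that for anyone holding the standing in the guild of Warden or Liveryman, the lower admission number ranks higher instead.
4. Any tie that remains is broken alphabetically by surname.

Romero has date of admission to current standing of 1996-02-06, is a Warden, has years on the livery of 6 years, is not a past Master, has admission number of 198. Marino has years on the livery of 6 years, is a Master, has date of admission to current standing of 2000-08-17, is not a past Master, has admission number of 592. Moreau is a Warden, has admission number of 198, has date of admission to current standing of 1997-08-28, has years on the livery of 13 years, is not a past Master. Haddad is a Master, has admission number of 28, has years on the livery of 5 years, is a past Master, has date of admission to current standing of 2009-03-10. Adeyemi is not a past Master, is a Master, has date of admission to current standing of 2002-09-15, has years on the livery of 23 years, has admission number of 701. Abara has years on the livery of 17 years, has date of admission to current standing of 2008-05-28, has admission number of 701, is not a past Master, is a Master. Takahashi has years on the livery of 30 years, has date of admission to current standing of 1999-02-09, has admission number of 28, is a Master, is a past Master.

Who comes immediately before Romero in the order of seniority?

By standing in the guild: Haddad, Takahashi, Abara, Adeyemi and Marino (Master); then Moreau and Romero (Warden).
Among Haddad, Takahashi, Abara, Adeyemi and Marino, a past Master before not a past Master: Haddad and Takahashi (a past Master) before Abara, Adeyemi and Marino (not a past Master).
Haddad and Takahashi both have admission number 28, so the next rule applies.
Among Haddad and Takahashi, alphabetically by surname: Haddad before Takahashi.
Among Abara, Adeyemi and Marino, by admission number (higher first): Abara and Adeyemi (701) before Marino (592).
Among Abara and Adeyemi, alphabetically by surname: Abara before Adeyemi.
Moreau and Romero are each not a past Master, so the next rule applies.
Moreau and Romero both have admission number 198, so the next rule applies.
Among Moreau and Romero, alphabetically by surname: Moreau before Romero.
Order: Haddad, Takahashi, Abara, Adeyemi, Marino, Moreau, Romero.

Moreau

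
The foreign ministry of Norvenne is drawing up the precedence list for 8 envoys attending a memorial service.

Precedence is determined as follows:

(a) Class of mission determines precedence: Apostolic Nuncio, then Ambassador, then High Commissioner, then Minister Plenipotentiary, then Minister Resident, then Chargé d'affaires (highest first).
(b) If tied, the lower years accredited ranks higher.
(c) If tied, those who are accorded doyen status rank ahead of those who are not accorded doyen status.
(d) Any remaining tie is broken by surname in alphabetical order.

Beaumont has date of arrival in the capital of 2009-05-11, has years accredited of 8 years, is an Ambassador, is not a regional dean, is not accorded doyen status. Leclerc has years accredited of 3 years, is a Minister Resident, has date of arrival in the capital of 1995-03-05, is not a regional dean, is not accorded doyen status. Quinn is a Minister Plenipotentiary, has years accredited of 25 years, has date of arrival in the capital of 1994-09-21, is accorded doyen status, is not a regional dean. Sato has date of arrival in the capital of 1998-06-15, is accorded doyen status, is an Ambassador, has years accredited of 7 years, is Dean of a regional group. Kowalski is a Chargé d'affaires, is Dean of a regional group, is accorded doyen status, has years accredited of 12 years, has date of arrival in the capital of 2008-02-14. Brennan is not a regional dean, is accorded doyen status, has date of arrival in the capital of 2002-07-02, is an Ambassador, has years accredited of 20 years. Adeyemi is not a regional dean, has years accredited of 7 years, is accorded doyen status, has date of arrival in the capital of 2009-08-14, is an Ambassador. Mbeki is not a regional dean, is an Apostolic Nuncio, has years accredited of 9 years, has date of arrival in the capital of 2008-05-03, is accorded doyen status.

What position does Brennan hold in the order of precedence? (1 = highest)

5

By class of mission: Mbeki (Apostolic Nuncio); then Adeyemi, Sato, Beaumont and Brennan (Ambassador); then Quinn (Minister Plenipotentiary); then Leclerc (Minister Resident); then Kowalski (Chargé d'affaires).
Among Adeyemi, Sato, Beaumont and Brennan, by years accredited (lower first): Adeyemi and Sato (7 years) before Beaumont (8 years) before Brennan (20 years).
Adeyemi and Sato are each accorded doyen status, so the next rule applies.
Among Adeyemi and Sato, alphabetically by surname: Adeyemi before Sato.
Order: Mbeki, Adeyemi, Sato, Beaumont, Brennan, Quinn, Leclerc, Kowalski. So position 5.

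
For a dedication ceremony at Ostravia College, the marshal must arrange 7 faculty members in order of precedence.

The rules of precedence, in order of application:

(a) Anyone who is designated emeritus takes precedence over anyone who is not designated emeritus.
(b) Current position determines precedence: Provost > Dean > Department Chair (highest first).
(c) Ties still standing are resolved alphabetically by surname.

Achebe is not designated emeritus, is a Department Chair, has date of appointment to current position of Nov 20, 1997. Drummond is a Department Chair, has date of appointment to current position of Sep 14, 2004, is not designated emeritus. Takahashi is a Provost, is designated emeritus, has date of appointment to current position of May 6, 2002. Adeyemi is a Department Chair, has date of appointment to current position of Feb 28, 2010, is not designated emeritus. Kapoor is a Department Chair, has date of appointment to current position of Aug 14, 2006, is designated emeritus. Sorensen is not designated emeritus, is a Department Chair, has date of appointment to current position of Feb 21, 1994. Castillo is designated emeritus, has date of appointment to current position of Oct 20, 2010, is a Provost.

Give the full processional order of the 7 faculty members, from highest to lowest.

Castillo, Takahashi, Kapoor, Achebe, Adeyemi, Drummond, Sorensen

By the first rule: Castillo, Takahashi and Kapoor (each designated emeritus); then Achebe, Adeyemi, Drummond and Sorensen (each not designated emeritus).
Among Castillo, Takahashi and Kapoor, by current position: Castillo and Takahashi (Provost) before Kapoor (Department Chair).
Among Castillo and Takahashi, alphabetically by surname: Castillo before Takahashi.
Achebe, Adeyemi, Drummond and Sorensen are each Department Chair, so the next rule applies.
Among Achebe, Adeyemi, Drummond and Sorensen, alphabetically by surname: Achebe before Adeyemi before Drummond before Sorensen.
Full order: Castillo, Takahashi, Kapoor, Achebe, Adeyemi, Drummond, Sorensen.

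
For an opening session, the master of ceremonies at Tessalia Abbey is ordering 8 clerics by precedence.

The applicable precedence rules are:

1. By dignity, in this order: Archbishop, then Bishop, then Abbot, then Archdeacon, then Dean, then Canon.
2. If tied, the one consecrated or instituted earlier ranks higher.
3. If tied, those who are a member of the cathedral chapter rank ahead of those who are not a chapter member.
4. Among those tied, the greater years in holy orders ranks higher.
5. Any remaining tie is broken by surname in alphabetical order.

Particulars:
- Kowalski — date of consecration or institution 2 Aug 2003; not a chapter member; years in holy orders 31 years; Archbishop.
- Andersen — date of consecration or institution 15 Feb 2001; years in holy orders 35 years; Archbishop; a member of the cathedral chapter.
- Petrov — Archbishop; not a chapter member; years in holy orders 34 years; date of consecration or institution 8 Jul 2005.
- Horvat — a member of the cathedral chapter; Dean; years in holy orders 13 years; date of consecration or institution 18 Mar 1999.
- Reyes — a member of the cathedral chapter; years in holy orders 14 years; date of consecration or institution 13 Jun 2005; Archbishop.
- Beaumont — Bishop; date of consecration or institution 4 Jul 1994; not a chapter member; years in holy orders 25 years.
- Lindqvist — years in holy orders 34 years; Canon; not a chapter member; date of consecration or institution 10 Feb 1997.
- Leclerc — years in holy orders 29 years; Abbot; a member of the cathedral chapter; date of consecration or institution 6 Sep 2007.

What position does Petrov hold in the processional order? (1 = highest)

By dignity: Andersen, Kowalski, Reyes and Petrov (Archbishop); then Beaumont (Bishop); then Leclerc (Abbot); then Horvat (Dean); then Lindqvist (Canon).
Among Andersen, Kowalski, Reyes and Petrov, by date of consecration or institution (earlier first): Andersen (15 Feb 2001) before Kowalski (2 Aug 2003) before Reyes (13 Jun 2005) before Petrov (8 Jul 2005).
Order: Andersen, Kowalski, Reyes, Petrov, Beaumont, Leclerc, Horvat, Lindqvist. So position 4.

4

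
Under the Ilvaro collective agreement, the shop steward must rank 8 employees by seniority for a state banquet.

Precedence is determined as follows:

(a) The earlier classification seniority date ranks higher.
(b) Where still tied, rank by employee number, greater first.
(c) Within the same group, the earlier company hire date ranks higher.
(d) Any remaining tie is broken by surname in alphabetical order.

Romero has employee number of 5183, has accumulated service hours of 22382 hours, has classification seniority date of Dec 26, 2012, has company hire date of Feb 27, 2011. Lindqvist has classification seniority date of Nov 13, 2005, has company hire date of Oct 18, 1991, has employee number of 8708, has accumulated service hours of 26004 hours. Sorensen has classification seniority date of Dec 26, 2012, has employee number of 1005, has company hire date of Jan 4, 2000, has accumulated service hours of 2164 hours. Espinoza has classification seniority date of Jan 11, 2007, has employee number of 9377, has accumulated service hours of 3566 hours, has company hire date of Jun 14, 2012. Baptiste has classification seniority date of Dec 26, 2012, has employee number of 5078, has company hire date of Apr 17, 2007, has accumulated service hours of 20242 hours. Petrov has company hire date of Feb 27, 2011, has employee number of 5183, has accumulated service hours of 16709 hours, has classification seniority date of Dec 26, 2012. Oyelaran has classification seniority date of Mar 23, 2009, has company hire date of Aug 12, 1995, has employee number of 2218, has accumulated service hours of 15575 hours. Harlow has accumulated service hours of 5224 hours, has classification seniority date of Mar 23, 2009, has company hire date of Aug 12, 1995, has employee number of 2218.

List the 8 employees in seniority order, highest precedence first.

By classification seniority date (earlier first): Lindqvist (Nov 13, 2005); then Espinoza (Jan 11, 2007); then Harlow and Oyelaran (both Mar 23, 2009); then Petrov, Romero, Baptiste and Sorensen (each Dec 26, 2012).
Harlow and Oyelaran both have employee number 2218, so the next rule applies.
Harlow and Oyelaran both have company hire date Aug 12, 1995, so the next rule applies.
Among Harlow and Oyelaran, alphabetically by surname: Harlow before Oyelaran.
Among Petrov, Romero, Baptiste and Sorensen, by employee number (higher first): Petrov and Romero (5183) before Baptiste (5078) before Sorensen (1005).
Petrov and Romero both have company hire date Feb 27, 2011, so the next rule applies.
Among Petrov and Romero, alphabetically by surname: Petrov before Romero.
Full order: Lindqvist, Espinoza, Harlow, Oyelaran, Petrov, Romero, Baptiste, Sorensen.

Lindqvist, Espinoza, Harlow, Oyelaran, Petrov, Romero, Baptiste, Sorensen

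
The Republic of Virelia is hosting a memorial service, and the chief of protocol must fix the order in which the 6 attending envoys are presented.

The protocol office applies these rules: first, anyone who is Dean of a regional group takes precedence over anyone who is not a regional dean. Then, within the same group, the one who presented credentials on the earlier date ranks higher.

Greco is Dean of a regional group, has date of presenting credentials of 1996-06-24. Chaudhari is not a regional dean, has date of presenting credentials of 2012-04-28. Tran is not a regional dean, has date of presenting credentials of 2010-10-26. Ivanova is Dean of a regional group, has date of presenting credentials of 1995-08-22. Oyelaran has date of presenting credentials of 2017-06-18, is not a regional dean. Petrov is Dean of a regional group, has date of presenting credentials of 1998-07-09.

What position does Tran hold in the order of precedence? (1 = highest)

4

By the first rule: Ivanova, Greco and Petrov (each Dean of a regional group); then Tran, Chaudhari and Oyelaran (each not a regional dean).
Among Ivanova, Greco and Petrov, by date of presenting credentials (earlier first): Ivanova (1995-08-22) before Greco (1996-06-24) before Petrov (1998-07-09).
Among Tran, Chaudhari and Oyelaran, by date of presenting credentials (earlier first): Tran (2010-10-26) before Chaudhari (2012-04-28) before Oyelaran (2017-06-18).
Order: Ivanova, Greco, Petrov, Tran, Chaudhari, Oyelaran. So position 4.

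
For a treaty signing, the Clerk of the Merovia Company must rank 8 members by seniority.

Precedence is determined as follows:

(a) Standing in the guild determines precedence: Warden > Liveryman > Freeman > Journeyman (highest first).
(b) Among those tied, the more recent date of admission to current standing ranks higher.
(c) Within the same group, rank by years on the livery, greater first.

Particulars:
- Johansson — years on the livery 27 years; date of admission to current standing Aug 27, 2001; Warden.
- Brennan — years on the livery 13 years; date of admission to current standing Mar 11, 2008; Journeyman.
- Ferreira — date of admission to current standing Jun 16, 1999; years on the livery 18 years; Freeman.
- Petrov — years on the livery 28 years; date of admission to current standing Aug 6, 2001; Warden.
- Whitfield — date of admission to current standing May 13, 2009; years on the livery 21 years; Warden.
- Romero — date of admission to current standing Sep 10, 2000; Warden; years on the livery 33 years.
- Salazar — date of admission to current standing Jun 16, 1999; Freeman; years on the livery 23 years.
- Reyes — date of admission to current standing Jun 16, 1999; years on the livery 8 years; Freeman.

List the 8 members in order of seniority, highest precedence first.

Whitfield, Johansson, Petrov, Romero, Salazar, Ferreira, Reyes, Brennan

By standing in the guild: Whitfield, Johansson, Petrov and Romero (Warden); then Salazar, Ferreira and Reyes (Freeman); then Brennan (Journeyman).
Among Whitfield, Johansson, Petrov and Romero, by date of admission to current standing (later first): Whitfield (May 13, 2009) before Johansson (Aug 27, 2001) before Petrov (Aug 6, 2001) before Romero (Sep 10, 2000).
Salazar, Ferreira and Reyes all have date of admission to current standing Jun 16, 1999, so the next rule applies.
Among Salazar, Ferreira and Reyes, by years on the livery (higher first): Salazar (23 years) before Ferreira (18 years) before Reyes (8 years).
Full order: Whitfield, Johansson, Petrov, Romero, Salazar, Ferreira, Reyes, Brennan.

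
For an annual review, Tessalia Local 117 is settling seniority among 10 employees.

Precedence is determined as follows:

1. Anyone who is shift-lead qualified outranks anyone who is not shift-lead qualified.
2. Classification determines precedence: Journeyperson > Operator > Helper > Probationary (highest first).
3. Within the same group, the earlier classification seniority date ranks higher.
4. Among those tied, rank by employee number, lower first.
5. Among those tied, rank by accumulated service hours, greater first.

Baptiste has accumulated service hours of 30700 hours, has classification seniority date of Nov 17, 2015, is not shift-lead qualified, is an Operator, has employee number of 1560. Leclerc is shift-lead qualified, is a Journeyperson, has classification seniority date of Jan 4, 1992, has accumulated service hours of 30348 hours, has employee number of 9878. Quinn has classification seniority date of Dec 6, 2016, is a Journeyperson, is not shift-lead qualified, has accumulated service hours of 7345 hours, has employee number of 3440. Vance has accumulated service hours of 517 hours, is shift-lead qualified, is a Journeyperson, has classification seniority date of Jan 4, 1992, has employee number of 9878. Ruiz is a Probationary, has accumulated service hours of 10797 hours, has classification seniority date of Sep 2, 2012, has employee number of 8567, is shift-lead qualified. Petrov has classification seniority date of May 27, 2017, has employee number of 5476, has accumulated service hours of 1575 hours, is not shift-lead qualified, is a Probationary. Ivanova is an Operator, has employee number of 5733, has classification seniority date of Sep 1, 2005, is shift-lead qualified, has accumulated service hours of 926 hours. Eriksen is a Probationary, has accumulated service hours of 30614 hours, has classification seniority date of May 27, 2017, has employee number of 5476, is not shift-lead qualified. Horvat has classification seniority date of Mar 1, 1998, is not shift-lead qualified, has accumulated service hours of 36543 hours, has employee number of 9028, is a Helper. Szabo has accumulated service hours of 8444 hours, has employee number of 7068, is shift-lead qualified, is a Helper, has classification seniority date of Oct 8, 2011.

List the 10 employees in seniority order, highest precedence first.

By the first rule: Leclerc, Vance, Ivanova, Szabo and Ruiz (each shift-lead qualified); then Quinn, Baptiste, Horvat, Eriksen and Petrov (each not shift-lead qualified).
Among Leclerc, Vance, Ivanova, Szabo and Ruiz, by classification: Leclerc and Vance (Journeyperson) before Ivanova (Operator) before Szabo (Helper) before Ruiz (Probationary).
Leclerc and Vance both have classification seniority date Jan 4, 1992, so the next rule applies.
Leclerc and Vance both have employee number 9878, so the next rule applies.
Among Leclerc and Vance, by accumulated service hours (higher first): Leclerc (30348 hours) before Vance (517 hours).
Among Quinn, Baptiste, Horvat, Eriksen and Petrov, by classification: Quinn (Journeyperson) before Baptiste (Operator) before Horvat (Helper) before Eriksen and Petrov (Probationary).
Eriksen and Petrov both have classification seniority date May 27, 2017, so the next rule applies.
Eriksen and Petrov both have employee number 5476, so the next rule applies.
Among Eriksen and Petrov, by accumulated service hours (higher first): Eriksen (30614 hours) before Petrov (1575 hours).
Full order: Leclerc, Vance, Ivanova, Szabo, Ruiz, Quinn, Baptiste, Horvat, Eriksen, Petrov.

Leclerc, Vance, Ivanova, Szabo, Ruiz, Quinn, Baptiste, Horvat, Eriksen, Petrov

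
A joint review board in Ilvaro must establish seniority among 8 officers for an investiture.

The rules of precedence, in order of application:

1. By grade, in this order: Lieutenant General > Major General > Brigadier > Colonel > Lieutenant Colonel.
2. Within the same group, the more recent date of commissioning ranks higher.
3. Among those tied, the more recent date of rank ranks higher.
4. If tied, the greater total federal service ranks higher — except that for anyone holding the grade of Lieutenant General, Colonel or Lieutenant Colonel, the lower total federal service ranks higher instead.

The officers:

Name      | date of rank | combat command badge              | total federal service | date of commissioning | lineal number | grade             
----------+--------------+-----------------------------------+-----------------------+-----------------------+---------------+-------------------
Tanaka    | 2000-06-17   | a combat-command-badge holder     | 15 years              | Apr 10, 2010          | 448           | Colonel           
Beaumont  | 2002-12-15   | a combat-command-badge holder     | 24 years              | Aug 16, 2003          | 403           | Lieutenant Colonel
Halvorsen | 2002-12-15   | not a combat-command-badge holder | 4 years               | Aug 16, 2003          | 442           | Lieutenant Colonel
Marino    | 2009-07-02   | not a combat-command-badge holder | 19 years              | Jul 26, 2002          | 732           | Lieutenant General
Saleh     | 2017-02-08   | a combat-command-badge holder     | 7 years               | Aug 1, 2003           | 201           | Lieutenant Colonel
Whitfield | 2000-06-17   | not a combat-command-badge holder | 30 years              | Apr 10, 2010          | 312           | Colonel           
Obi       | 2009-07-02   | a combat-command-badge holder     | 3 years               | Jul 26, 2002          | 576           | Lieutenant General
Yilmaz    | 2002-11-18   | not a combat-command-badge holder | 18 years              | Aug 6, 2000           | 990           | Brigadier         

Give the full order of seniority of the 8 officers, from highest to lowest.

By grade: Obi and Marino (Lieutenant General); then Yilmaz (Brigadier); then Tanaka and Whitfield (Colonel); then Halvorsen, Beaumont and Saleh (Lieutenant Colonel).
Obi and Marino both have date of commissioning Jul 26, 2002, so the next rule applies.
Obi and Marino both have date of rank 2009-07-02, so the next rule applies.
Among Obi and Marino, by total federal service (lower first) (reversed rule for this group): Obi (3 years) before Marino (19 years).
Tanaka and Whitfield both have date of commissioning Apr 10, 2010, so the next rule applies.
Tanaka and Whitfield both have date of rank 2000-06-17, so the next rule applies.
Among Tanaka and Whitfield, by total federal service (lower first) (reversed rule for this group): Tanaka (15 years) before Whitfield (30 years).
Among Halvorsen, Beaumont and Saleh, by date of commissioning (later first): Halvorsen and Beaumont (Aug 16, 2003) before Saleh (Aug 1, 2003).
Halvorsen and Beaumont both have date of rank 2002-12-15, so the next rule applies.
Among Halvorsen and Beaumont, by total federal service (lower first) (reversed rule for this group): Halvorsen (4 years) before Beaumont (24 years).
Full order: Obi, Marino, Yilmaz, Tanaka, Whitfield, Halvorsen, Beaumont, Saleh.

Obi, Marino, Yilmaz, Tanaka, Whitfield, Halvorsen, Beaumont, Saleh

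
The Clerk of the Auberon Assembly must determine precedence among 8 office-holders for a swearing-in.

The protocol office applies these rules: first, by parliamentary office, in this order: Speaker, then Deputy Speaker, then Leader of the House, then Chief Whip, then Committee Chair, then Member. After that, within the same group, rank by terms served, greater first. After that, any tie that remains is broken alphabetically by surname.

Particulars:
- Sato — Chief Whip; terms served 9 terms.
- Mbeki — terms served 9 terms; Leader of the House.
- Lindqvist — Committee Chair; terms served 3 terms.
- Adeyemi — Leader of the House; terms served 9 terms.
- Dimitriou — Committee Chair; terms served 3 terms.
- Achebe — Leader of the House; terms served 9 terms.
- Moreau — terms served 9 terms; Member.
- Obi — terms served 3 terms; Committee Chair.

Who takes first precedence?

By parliamentary office: Achebe, Adeyemi and Mbeki (Leader of the House); then Sato (Chief Whip); then Dimitriou, Lindqvist and Obi (Committee Chair); then Moreau (Member).
Achebe, Adeyemi and Mbeki all have terms served 9 terms, so the next rule applies.
Among Achebe, Adeyemi and Mbeki, alphabetically by surname: Achebe before Adeyemi before Mbeki.
Dimitriou, Lindqvist and Obi all have terms served 3 terms, so the next rule applies.
Among Dimitriou, Lindqvist and Obi, alphabetically by surname: Dimitriou before Lindqvist before Obi.
Order: Achebe, Adeyemi, Mbeki, Sato, Dimitriou, Lindqvist, Obi, Moreau.

Achebe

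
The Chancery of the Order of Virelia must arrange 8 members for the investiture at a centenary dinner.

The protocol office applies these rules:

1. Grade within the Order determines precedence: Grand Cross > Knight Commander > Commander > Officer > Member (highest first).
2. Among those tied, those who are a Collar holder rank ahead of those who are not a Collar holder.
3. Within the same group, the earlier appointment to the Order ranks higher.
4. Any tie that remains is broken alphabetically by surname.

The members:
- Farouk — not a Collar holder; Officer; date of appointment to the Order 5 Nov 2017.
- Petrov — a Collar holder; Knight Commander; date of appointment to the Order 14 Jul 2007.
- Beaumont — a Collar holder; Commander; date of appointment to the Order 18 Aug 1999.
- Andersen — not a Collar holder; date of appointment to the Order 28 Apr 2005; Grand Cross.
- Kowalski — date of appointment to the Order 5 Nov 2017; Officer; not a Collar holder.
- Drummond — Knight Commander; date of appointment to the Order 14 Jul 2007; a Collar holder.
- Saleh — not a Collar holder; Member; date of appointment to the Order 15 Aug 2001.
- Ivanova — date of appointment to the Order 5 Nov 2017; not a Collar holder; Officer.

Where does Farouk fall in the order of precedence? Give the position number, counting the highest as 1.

5

By grade within the Order: Andersen (Grand Cross); then Drummond and Petrov (Knight Commander); then Beaumont (Commander); then Farouk, Ivanova and Kowalski (Officer); then Saleh (Member).
Drummond and Petrov are each a Collar holder, so the next rule applies.
Drummond and Petrov both have date of appointment to the Order 14 Jul 2007, so the next rule applies.
Among Drummond and Petrov, alphabetically by surname: Drummond before Petrov.
Farouk, Ivanova and Kowalski are each not a Collar holder, so the next rule applies.
Farouk, Ivanova and Kowalski all have date of appointment to the Order 5 Nov 2017, so the next rule applies.
Among Farouk, Ivanova and Kowalski, alphabetically by surname: Farouk before Ivanova before Kowalski.
Order: Andersen, Drummond, Petrov, Beaumont, Farouk, Ivanova, Kowalski, Saleh. So position 5.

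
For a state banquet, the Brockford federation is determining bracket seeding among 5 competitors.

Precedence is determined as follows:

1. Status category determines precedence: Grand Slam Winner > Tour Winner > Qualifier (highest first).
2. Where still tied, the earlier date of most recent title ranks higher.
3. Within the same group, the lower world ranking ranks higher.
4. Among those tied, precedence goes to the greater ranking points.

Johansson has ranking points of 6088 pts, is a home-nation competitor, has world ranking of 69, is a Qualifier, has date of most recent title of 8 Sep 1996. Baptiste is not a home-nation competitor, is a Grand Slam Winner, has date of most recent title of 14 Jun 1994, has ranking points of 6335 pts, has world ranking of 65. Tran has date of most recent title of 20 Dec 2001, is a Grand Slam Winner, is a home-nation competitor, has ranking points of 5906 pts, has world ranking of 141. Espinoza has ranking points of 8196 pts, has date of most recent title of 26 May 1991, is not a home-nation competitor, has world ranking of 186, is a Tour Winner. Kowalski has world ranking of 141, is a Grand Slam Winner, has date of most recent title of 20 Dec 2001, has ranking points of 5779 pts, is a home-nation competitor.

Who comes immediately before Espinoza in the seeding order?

Kowalski

By status category: Baptiste, Tran and Kowalski (Grand Slam Winner); then Espinoza (Tour Winner); then Johansson (Qualifier).
Among Baptiste, Tran and Kowalski, by date of most recent title (earlier first): Baptiste (14 Jun 1994) before Tran and Kowalski (20 Dec 2001).
Tran and Kowalski both have world ranking 141, so the next rule applies.
Among Tran and Kowalski, by ranking points (higher first): Tran (5906 pts) before Kowalski (5779 pts).
Order: Baptiste, Tran, Kowalski, Espinoza, Johansson.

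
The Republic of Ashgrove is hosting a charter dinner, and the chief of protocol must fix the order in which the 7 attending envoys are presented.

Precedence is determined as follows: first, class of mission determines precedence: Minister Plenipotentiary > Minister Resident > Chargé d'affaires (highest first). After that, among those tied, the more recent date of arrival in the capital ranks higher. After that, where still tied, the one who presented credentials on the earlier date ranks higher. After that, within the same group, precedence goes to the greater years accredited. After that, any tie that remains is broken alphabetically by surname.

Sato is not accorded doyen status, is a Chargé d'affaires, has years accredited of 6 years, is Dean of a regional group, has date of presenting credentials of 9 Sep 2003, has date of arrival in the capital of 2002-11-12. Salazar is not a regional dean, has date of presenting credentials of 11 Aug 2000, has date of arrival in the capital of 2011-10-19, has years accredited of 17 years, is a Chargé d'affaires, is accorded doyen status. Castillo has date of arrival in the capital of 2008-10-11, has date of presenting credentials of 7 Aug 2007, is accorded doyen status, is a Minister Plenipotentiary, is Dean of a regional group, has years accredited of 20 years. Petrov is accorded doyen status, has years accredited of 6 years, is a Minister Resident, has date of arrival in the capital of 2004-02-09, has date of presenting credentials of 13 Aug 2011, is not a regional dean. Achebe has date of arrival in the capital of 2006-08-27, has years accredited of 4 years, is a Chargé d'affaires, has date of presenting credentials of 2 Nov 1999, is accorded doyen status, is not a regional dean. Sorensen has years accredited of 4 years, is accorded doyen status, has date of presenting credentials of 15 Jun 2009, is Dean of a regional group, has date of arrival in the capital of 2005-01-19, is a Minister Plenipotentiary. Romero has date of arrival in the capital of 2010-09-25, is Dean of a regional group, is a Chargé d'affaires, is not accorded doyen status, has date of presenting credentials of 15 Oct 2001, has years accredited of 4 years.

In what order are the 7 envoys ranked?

By class of mission: Castillo and Sorensen (Minister Plenipotentiary); then Petrov (Minister Resident); then Salazar, Romero, Achebe and Sato (Chargé d'affaires).
Among Castillo and Sorensen, by date of arrival in the capital (later first): Castillo (2008-10-11) before Sorensen (2005-01-19).
Among Salazar, Romero, Achebe and Sato, by date of arrival in the capital (later first): Salazar (2011-10-19) before Romero (2010-09-25) before Achebe (2006-08-27) before Sato (2002-11-12).
Full order: Castillo, Sorensen, Petrov, Salazar, Romero, Achebe, Sato.

Castillo, Sorensen, Petrov, Salazar, Romero, Achebe, Sato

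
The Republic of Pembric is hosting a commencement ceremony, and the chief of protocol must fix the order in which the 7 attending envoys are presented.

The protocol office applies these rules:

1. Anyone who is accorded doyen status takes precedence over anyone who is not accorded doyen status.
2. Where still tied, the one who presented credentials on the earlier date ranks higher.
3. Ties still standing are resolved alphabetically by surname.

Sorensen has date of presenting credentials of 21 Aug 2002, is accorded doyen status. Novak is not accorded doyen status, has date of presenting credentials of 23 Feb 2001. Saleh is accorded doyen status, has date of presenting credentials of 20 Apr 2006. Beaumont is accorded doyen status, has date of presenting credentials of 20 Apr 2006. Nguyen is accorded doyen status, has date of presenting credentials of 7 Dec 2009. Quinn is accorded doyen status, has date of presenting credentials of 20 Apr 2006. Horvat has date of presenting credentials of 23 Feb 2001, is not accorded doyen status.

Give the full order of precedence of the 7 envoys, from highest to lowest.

Sorensen, Beaumont, Quinn, Saleh, Nguyen, Horvat, Novak

By the first rule: Sorensen, Beaumont, Quinn, Saleh and Nguyen (each accorded doyen status); then Horvat and Novak (both not accorded doyen status).
Among Sorensen, Beaumont, Quinn, Saleh and Nguyen, by date of presenting credentials (earlier first): Sorensen (21 Aug 2002) before Beaumont, Quinn and Saleh (20 Apr 2006) before Nguyen (7 Dec 2009).
Among Beaumont, Quinn and Saleh, alphabetically by surname: Beaumont before Quinn before Saleh.
Horvat and Novak both have date of presenting credentials 23 Feb 2001, so the next rule applies.
Among Horvat and Novak, alphabetically by surname: Horvat before Novak.
Full order: Sorensen, Beaumont, Quinn, Saleh, Nguyen, Horvat, Novak.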